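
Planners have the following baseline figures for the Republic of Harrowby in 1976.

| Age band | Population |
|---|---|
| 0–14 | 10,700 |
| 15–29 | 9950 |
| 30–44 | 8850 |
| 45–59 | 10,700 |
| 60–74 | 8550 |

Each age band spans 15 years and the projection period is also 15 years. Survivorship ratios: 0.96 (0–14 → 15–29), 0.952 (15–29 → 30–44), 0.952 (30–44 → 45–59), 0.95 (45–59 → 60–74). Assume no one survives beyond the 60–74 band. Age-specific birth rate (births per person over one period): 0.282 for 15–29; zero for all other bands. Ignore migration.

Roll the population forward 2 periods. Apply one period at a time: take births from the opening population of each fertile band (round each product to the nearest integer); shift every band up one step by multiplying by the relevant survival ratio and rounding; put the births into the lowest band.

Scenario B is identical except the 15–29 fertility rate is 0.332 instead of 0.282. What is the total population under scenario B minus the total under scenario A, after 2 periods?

[period 1]
Births: 9950 × 0.282 = 2806
15–29: 10700 × 0.96 = 10272
30–44: 9950 × 0.952 = 9472
45–59: 8850 × 0.952 = 8425
60–74: 10700 × 0.95 = 10165
End of period: [2806, 10272, 9472, 8425, 10165]
[period 2]
Births: 10272 × 0.282 = 2897
15–29: 2806 × 0.96 = 2694
30–44: 10272 × 0.952 = 9779
45–59: 9472 × 0.952 = 9017
60–74: 8425 × 0.95 = 8004
End of period: [2897, 2694, 9779, 9017, 8004]
Scenario A total after 2 periods: 32391
Scenario B projection —
[period 1]
Births: 9950 × 0.332 = 3303
15–29: 10700 × 0.96 = 10272
30–44: 9950 × 0.952 = 9472
45–59: 8850 × 0.952 = 8425
60–74: 10700 × 0.95 = 10165
End of period: [3303, 10272, 9472, 8425, 10165]
[period 2]
Births: 10272 × 0.332 = 3410
15–29: 3303 × 0.96 = 3171
30–44: 10272 × 0.952 = 9779
45–59: 9472 × 0.952 = 9017
60–74: 8425 × 0.95 = 8004
End of period: [3410, 3171, 9779, 9017, 8004]
Scenario B total after 2 periods: 33381
Difference B − A = 33381 − 32391 = 990

990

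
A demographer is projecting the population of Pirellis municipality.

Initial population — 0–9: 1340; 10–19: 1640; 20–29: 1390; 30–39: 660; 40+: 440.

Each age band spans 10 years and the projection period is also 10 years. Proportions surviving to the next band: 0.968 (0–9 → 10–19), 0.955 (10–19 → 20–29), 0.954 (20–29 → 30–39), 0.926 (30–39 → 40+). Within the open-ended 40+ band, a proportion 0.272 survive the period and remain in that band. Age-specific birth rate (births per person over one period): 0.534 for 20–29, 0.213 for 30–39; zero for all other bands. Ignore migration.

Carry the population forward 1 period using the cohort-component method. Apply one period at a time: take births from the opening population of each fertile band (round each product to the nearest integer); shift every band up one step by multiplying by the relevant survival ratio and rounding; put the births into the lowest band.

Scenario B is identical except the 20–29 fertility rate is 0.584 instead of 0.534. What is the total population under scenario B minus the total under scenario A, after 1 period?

(Groups numbered youngest = 1 to oldest = 5.)
Period 1:
Births: 1390 * 0.534 = 742, 660 * 0.213 = 141 → 883
Group 2: 1340 * 0.968 = 1297
Group 3: 1640 * 0.955 = 1566
Group 4: 1390 * 0.954 = 1326
Group 5: 660 * 0.926 + 440 * 0.272 = 611 + 120 = 731
Population now: 0–9=883, 10–19=1297, 20–29=1566, 30–39=1326, 40+=731
Scenario A total after 1 period: 5803
Scenario B projection —
Period 1:
Births: 1390 * 0.584 = 812, 660 * 0.213 = 141 → 953
Group 2: 1340 * 0.968 = 1297
Group 3: 1640 * 0.955 = 1566
Group 4: 1390 * 0.954 = 1326
Group 5: 660 * 0.926 + 440 * 0.272 = 611 + 120 = 731
Population now: 0–9=953, 10–19=1297, 20–29=1566, 30–39=1326, 40+=731
Scenario B total after 1 period: 5873
Difference B − A = 5873 − 5803 = 70

70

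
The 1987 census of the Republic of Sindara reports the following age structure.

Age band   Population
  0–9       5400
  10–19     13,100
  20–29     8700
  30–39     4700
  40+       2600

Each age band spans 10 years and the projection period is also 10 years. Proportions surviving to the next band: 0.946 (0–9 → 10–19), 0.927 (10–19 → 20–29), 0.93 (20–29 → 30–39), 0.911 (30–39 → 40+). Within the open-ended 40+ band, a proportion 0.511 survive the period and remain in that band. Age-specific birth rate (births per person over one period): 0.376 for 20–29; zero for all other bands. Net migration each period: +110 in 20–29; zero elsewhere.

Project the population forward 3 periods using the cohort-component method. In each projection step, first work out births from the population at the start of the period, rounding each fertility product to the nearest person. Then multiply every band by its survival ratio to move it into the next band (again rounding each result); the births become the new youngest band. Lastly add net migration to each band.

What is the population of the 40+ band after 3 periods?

15614

— Period 1 —
Births: 8700 × 0.376 = 3271
10–19: 5400 × 0.946 = 5108
20–29: 13100 × 0.927 = 12144
30–39: 8700 × 0.93 = 8091
40+: 4700 × 0.911 + 2600 × 0.511 = 4282 + 1329 = 5611
Net migration: 20–29 + 110 → 12254
End of period: [3271, 5108, 12254, 8091, 5611]
— Period 2 —
Births: 12254 × 0.376 = 4608
10–19: 3271 × 0.946 = 3094
20–29: 5108 × 0.927 = 4735
30–39: 12254 × 0.93 = 11396
40+: 8091 × 0.911 + 5611 × 0.511 = 7371 + 2867 = 10238
Net migration: 20–29 + 110 → 4845
End of period: [4608, 3094, 4845, 11396, 10238]
— Period 3 —
Births: 4845 × 0.376 = 1822
10–19: 4608 × 0.946 = 4359
20–29: 3094 × 0.927 = 2868
30–39: 4845 × 0.93 = 4506
40+: 11396 × 0.911 + 10238 × 0.511 = 10382 + 5232 = 15614
Net migration: 20–29 + 110 → 2978
End of period: [1822, 4359, 2978, 4506, 15614]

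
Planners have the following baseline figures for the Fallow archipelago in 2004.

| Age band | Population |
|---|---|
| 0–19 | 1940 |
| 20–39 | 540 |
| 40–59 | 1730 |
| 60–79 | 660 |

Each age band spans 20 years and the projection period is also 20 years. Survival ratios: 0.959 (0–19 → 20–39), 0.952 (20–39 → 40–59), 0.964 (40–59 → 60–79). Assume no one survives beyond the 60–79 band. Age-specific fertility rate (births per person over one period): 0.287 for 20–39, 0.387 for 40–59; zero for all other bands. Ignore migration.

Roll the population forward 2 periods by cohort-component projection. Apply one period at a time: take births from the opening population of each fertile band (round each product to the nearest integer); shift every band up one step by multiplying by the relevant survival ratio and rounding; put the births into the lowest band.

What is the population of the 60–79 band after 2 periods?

Let group 1 be 0–19 through group 4 = 60–79.
Period 1.
Births: 540 × 0.287 = 155  |  1730 × 0.387 = 670 → 825
Group 2: 1940 × 0.959 = 1860
Group 3: 540 × 0.952 = 514
Group 4: 1730 × 0.964 = 1668
Giving 825 / 1860 / 514 / 1668.
Period 2.
Births: 1860 × 0.287 = 534  |  514 × 0.387 = 199 → 733
Group 2: 825 × 0.959 = 791
Group 3: 1860 × 0.952 = 1771
Group 4: 514 × 0.964 = 495
Giving 733 / 791 / 1771 / 495.

495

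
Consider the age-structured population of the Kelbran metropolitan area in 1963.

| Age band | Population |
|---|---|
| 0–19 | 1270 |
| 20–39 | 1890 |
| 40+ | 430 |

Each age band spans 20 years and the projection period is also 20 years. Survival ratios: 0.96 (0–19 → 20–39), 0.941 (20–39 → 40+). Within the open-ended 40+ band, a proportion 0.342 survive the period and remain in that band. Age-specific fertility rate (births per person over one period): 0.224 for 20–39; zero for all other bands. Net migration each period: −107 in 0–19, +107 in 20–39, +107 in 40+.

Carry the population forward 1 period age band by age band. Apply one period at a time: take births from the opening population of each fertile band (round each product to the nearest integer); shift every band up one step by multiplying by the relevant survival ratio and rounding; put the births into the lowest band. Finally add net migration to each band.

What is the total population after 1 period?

3674

Period 1:
Births: 1890 × 0.224 = 423
20–39: 1270 × 0.96 = 1219
40+: 1890 × 0.941 + 430 × 0.342 = 1778 + 147 = 1925
Net migration: 0–19 − 107 → 316; 20–39 + 107 → 1326; 40+ + 107 → 2032
End of period: [316, 1326, 2032]
Total after period 1: 316 + 1326 + 2032 = 3674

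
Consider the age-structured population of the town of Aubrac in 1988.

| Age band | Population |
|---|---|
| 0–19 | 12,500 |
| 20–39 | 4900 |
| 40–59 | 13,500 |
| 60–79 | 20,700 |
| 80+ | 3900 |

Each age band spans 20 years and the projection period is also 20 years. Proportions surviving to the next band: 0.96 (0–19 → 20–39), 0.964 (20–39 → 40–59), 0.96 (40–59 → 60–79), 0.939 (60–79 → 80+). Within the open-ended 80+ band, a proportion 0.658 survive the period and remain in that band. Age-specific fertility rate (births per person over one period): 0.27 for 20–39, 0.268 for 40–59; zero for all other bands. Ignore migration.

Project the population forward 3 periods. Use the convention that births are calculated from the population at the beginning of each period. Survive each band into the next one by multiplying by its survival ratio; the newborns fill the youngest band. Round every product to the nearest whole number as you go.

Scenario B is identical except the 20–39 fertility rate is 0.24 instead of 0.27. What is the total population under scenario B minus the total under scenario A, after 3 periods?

-659

Call the groups 1 to 5, youngest first.
Period 1:
Births: 4900 × 0.27 = 1323  |  13500 × 0.268 = 3618 → total 4941
Group 2: 12500 × 0.96 = 12000
Group 3: 4900 × 0.964 = 4724
Group 4: 13500 × 0.96 = 12960
Group 5: 20700 × 0.939 + 3900 × 0.658 = 19437 + 2566 = 22003
End of period: [4941, 12000, 4724, 12960, 22003]
Period 2:
Births: 12000 × 0.27 = 3240  |  4724 × 0.268 = 1266 → total 4506
Group 2: 4941 × 0.96 = 4743
Group 3: 12000 × 0.964 = 11568
Group 4: 4724 × 0.96 = 4535
Group 5: 12960 × 0.939 + 22003 × 0.658 = 12169 + 14478 = 26647
End of period: [4506, 4743, 11568, 4535, 26647]
Period 3:
Births: 4743 × 0.27 = 1281  |  11568 × 0.268 = 3100 → total 4381
Group 2: 4506 × 0.96 = 4326
Group 3: 4743 × 0.964 = 4572
Group 4: 11568 × 0.96 = 11105
Group 5: 4535 × 0.939 + 26647 × 0.658 = 4258 + 17534 = 21792
End of period: [4381, 4326, 4572, 11105, 21792]
Scenario A total after 3 periods: 46176
Scenario B projection —
Period 1:
Births: 4900 × 0.24 = 1176  |  13500 × 0.268 = 3618 → total 4794
Group 2: 12500 × 0.96 = 12000
Group 3: 4900 × 0.964 = 4724
Group 4: 13500 × 0.96 = 12960
Group 5: 20700 × 0.939 + 3900 × 0.658 = 19437 + 2566 = 22003
End of period: [4794, 12000, 4724, 12960, 22003]
Period 2:
Births: 12000 × 0.24 = 2880  |  4724 × 0.268 = 1266 → total 4146
Group 2: 4794 × 0.96 = 4602
Group 3: 12000 × 0.964 = 11568
Group 4: 4724 × 0.96 = 4535
Group 5: 12960 × 0.939 + 22003 × 0.658 = 12169 + 14478 = 26647
End of period: [4146, 4602, 11568, 4535, 26647]
Period 3:
Births: 4602 × 0.24 = 1104  |  11568 × 0.268 = 3100 → total 4204
Group 2: 4146 × 0.96 = 3980
Group 3: 4602 × 0.964 = 4436
Group 4: 11568 × 0.96 = 11105
Group 5: 4535 × 0.939 + 26647 × 0.658 = 4258 + 17534 = 21792
End of period: [4204, 3980, 4436, 11105, 21792]
Scenario B total after 3 periods: 45517
Difference B − A = 45517 − 46176 = -659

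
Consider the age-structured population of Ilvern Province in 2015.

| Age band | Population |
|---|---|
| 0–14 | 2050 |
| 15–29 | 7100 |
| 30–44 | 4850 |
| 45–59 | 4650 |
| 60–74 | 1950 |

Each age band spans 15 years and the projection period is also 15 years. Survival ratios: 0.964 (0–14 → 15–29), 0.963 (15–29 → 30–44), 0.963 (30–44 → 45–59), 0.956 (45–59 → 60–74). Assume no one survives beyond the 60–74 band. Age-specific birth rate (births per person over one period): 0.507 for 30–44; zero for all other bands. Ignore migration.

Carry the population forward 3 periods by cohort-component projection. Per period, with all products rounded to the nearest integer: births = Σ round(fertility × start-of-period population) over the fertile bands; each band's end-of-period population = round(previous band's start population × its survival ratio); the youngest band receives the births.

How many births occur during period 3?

After projecting period 1:
Births: 4850 * 0.507 = 2459
15–29: 2050 * 0.964 = 1976
30–44: 7100 * 0.963 = 6837
45–59: 4850 * 0.963 = 4671
60–74: 4650 * 0.956 = 4445
End of period: [2459, 1976, 6837, 4671, 4445]
After projecting period 2:
Births: 6837 * 0.507 = 3466
15–29: 2459 * 0.964 = 2370
30–44: 1976 * 0.963 = 1903
45–59: 6837 * 0.963 = 6584
60–74: 4671 * 0.956 = 4465
End of period: [3466, 2370, 1903, 6584, 4465]
After projecting period 3:
Births: 1903 * 0.507 = 965
15–29: 3466 * 0.964 = 3341
30–44: 2370 * 0.963 = 2282
45–59: 1903 * 0.963 = 1833
60–74: 6584 * 0.956 = 6294
End of period: [965, 3341, 2282, 1833, 6294]

965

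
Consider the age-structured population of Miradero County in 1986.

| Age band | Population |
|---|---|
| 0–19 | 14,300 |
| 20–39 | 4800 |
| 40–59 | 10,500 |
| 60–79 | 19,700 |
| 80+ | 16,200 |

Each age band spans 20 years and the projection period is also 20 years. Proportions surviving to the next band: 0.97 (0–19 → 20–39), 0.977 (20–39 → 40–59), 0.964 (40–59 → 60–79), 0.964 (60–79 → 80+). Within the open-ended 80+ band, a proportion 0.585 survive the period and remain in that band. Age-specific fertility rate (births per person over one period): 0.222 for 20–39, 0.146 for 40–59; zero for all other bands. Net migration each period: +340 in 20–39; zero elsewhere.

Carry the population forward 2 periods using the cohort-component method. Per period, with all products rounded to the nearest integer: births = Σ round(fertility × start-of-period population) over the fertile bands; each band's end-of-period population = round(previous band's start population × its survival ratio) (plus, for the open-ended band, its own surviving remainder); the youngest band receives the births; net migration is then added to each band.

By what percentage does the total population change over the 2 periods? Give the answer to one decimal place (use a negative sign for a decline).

-21.3

Numbering the groups 1..5 from youngest to oldest:
[period 1]
Births: 4800 * 0.222 = 1066, 10500 * 0.146 = 1533 — total 2599
Group 2: 14300 * 0.97 = 13871
Group 3: 4800 * 0.977 = 4690
Group 4: 10500 * 0.964 = 10122
Group 5: 19700 * 0.964 + 16200 * 0.585 = 18991 + 9477 = 28468
Net migration: Group 2 + 340 → 14211
End of period: [2599, 14211, 4690, 10122, 28468]
[period 2]
Births: 14211 * 0.222 = 3155, 4690 * 0.146 = 685 — total 3840
Group 2: 2599 * 0.97 = 2521
Group 3: 14211 * 0.977 = 13884
Group 4: 4690 * 0.964 = 4521
Group 5: 10122 * 0.964 + 28468 * 0.585 = 9758 + 16654 = 26412
Net migration: Group 2 + 340 → 2861
End of period: [3840, 2861, 13884, 4521, 26412]
Total: 65500 → 51518; change = -13982; percentage change = -21.3%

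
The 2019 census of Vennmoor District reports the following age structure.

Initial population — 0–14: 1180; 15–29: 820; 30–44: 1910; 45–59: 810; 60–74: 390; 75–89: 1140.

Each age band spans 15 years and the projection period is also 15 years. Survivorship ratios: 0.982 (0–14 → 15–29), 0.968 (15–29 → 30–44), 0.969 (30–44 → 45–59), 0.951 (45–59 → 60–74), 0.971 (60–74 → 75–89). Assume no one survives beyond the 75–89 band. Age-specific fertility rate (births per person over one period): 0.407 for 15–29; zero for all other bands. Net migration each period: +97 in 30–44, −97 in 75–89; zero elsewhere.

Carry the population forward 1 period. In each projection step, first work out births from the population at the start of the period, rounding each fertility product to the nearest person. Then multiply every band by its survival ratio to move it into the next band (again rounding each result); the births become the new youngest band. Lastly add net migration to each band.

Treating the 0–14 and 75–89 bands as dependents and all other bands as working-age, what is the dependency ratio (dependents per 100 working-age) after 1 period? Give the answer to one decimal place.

Call the bands 1 to 6, youngest first.
[period 1]
Births: 820 × 0.407 = 334
Band 2: 1180 × 0.982 = 1159
Band 3: 820 × 0.968 = 794
Band 4: 1910 × 0.969 = 1851
Band 5: 810 × 0.951 = 770
Band 6: 390 × 0.971 = 379
Net migration: Band 3 + 97 → 891; Band 6 − 97 → 282
End of period: [334, 1159, 891, 1851, 770, 282]
Dependents (band 0–14 + band 75–89) = 334 + 282 = 616; working-age = 4671; ratio = 616/4671 × 100 = 13.2

13.2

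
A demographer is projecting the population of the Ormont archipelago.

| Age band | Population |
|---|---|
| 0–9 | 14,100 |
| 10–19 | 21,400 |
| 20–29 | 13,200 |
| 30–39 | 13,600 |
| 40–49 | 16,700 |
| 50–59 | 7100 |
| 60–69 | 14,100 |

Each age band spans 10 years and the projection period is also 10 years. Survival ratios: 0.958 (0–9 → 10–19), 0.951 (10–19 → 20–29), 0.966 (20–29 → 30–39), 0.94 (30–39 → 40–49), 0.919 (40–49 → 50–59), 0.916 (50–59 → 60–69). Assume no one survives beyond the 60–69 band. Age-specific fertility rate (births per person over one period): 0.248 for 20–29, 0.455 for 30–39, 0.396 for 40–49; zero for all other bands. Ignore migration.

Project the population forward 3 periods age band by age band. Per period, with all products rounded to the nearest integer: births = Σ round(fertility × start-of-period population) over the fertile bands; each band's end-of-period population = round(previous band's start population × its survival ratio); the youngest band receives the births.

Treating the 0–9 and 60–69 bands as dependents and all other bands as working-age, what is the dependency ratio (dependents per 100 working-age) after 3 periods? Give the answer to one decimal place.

38.5

Period 1:
Births: 13200 × 0.248 = 3274  |  13600 × 0.455 = 6188  |  16700 × 0.396 = 6613 ⇒ total 16075
10–19: 14100 × 0.958 = 13508
20–29: 21400 × 0.951 = 20351
30–39: 13200 × 0.966 = 12751
40–49: 13600 × 0.94 = 12784
50–59: 16700 × 0.919 = 15347
60–69: 7100 × 0.916 = 6504
→ [16075, 13508, 20351, 12751, 12784, 15347, 6504]
Period 2:
Births: 20351 × 0.248 = 5047  |  12751 × 0.455 = 5802  |  12784 × 0.396 = 5062 ⇒ total 15911
10–19: 16075 × 0.958 = 15400
20–29: 13508 × 0.951 = 12846
30–39: 20351 × 0.966 = 19659
40–49: 12751 × 0.94 = 11986
50–59: 12784 × 0.919 = 11748
60–69: 15347 × 0.916 = 14058
→ [15911, 15400, 12846, 19659, 11986, 11748, 14058]
Period 3:
Births: 12846 × 0.248 = 3186  |  19659 × 0.455 = 8945  |  11986 × 0.396 = 4746 ⇒ total 16877
10–19: 15911 × 0.958 = 15243
20–29: 15400 × 0.951 = 14645
30–39: 12846 × 0.966 = 12409
40–49: 19659 × 0.94 = 18479
50–59: 11986 × 0.919 = 11015
60–69: 11748 × 0.916 = 10761
→ [16877, 15243, 14645, 12409, 18479, 11015, 10761]
Dependents (band 0–9 + band 60–69) = 16877 + 10761 = 27638; working-age = 71791; ratio = 27638/71791 × 100 = 38.5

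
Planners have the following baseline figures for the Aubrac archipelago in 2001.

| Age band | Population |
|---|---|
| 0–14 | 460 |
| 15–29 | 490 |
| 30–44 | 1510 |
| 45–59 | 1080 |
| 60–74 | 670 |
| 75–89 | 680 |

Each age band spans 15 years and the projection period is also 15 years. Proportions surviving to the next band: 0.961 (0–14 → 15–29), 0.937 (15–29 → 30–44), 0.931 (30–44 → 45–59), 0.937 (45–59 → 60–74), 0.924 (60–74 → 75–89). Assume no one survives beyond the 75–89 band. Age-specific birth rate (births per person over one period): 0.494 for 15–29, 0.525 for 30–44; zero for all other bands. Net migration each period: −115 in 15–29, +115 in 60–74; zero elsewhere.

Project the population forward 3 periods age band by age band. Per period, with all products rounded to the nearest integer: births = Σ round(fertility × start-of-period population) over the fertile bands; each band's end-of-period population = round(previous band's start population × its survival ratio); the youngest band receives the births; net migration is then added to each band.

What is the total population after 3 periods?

Numbering the groups 1..6 from youngest to oldest:
[period 1]
Births: 490 × 0.494 = 242, 1510 × 0.525 = 793 — total 1035
Group 2: 460 × 0.961 = 442
Group 3: 490 × 0.937 = 459
Group 4: 1510 × 0.931 = 1406
Group 5: 1080 × 0.937 = 1012
Group 6: 670 × 0.924 = 619
Net migration: Group 2 − 115 → 327; Group 5 + 115 → 1127
End of period: [1035, 327, 459, 1406, 1127, 619]
[period 2]
Births: 327 × 0.494 = 162, 459 × 0.525 = 241 — total 403
Group 2: 1035 × 0.961 = 995
Group 3: 327 × 0.937 = 306
Group 4: 459 × 0.931 = 427
Group 5: 1406 × 0.937 = 1317
Group 6: 1127 × 0.924 = 1041
Net migration: Group 2 − 115 → 880; Group 5 + 115 → 1432
End of period: [403, 880, 306, 427, 1432, 1041]
[period 3]
Births: 880 × 0.494 = 435, 306 × 0.525 = 161 — total 596
Group 2: 403 × 0.961 = 387
Group 3: 880 × 0.937 = 825
Group 4: 306 × 0.931 = 285
Group 5: 427 × 0.937 = 400
Group 6: 1432 × 0.924 = 1323
Net migration: Group 2 − 115 → 272; Group 5 + 115 → 515
End of period: [596, 272, 825, 285, 515, 1323]
Total after period 3: 596 + 272 + 825 + 285 + 515 + 1323 = 3816

3816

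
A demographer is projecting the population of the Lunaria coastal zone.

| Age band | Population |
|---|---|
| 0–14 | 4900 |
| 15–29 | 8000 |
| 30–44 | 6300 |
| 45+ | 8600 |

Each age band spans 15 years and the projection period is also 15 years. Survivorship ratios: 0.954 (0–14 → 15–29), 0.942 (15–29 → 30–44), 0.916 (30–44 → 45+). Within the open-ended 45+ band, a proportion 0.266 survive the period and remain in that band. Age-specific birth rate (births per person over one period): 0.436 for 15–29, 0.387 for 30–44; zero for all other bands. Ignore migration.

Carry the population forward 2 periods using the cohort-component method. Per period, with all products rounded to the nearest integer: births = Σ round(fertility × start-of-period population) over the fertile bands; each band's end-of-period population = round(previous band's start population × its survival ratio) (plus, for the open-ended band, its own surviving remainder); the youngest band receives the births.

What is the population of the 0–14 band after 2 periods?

4954

Call the groups 1 to 4, youngest first.
— Period 1 —
Births: 8000 × 0.436 = 3488 ; 6300 × 0.387 = 2438 ⇒ total 5926
Group 2: 4900 × 0.954 = 4675
Group 3: 8000 × 0.942 = 7536
Group 4: 6300 × 0.916 + 8600 × 0.266 = 5771 + 2288 = 8059
→ [5926, 4675, 7536, 8059]
— Period 2 —
Births: 4675 × 0.436 = 2038 ; 7536 × 0.387 = 2916 ⇒ total 4954
Group 2: 5926 × 0.954 = 5653
Group 3: 4675 × 0.942 = 4404
Group 4: 7536 × 0.916 + 8059 × 0.266 = 6903 + 2144 = 9047
→ [4954, 5653, 4404, 9047]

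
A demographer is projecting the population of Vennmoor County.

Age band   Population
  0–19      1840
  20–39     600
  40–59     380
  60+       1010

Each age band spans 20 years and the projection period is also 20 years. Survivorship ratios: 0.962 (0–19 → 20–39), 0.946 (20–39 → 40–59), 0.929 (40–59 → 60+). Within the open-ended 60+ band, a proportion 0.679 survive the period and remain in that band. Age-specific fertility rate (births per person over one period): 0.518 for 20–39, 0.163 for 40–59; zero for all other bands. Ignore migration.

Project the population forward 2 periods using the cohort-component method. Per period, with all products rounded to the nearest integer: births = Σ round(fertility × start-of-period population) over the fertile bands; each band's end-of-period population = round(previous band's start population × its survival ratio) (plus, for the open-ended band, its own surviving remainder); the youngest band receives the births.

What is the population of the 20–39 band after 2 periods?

Period 1:
Births: 600 × 0.518 = 311, 380 × 0.163 = 62 ⇒ total 373
20–39: 1840 × 0.962 = 1770
40–59: 600 × 0.946 = 568
60+: 380 × 0.929 + 1010 × 0.679 = 353 + 686 = 1039
End of period: [373, 1770, 568, 1039]
Period 2:
Births: 1770 × 0.518 = 917, 568 × 0.163 = 93 ⇒ total 1010
20–39: 373 × 0.962 = 359
40–59: 1770 × 0.946 = 1674
60+: 568 × 0.929 + 1039 × 0.679 = 528 + 705 = 1233
End of period: [1010, 359, 1674, 1233]

359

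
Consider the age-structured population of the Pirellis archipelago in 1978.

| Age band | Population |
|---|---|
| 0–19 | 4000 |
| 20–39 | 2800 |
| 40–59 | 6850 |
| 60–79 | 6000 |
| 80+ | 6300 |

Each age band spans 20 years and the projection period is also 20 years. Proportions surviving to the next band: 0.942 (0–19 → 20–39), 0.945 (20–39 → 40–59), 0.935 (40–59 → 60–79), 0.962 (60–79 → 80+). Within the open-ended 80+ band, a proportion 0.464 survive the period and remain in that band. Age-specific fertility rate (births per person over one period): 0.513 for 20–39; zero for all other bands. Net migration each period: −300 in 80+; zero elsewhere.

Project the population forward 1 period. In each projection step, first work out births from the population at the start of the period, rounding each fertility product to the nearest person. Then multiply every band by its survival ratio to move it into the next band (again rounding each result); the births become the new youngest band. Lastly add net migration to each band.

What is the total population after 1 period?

Period 1.
Births: 2800 × 0.513 = 1436
20–39: 4000 × 0.942 = 3768
40–59: 2800 × 0.945 = 2646
60–79: 6850 × 0.935 = 6405
80+: 6000 × 0.962 + 6300 × 0.464 = 5772 + 2923 = 8695
Net migration: 80+ − 300 → 8395
→ [1436, 3768, 2646, 6405, 8395]
Total after period 1: 1436 + 3768 + 2646 + 6405 + 8395 = 22650

22650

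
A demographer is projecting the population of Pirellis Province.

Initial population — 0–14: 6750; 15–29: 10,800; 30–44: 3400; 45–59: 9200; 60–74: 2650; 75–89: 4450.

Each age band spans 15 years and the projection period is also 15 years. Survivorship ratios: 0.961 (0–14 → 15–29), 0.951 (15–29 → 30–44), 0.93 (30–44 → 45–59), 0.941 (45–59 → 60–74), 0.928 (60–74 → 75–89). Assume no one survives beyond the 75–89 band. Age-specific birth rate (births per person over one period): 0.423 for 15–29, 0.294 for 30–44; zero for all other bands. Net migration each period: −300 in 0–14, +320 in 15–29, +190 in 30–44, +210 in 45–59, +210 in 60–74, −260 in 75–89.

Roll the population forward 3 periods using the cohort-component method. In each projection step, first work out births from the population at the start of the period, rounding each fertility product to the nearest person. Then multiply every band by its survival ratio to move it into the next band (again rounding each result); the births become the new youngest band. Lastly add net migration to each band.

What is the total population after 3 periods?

33848

Let band 1 be 0–14 through band 6 = 75–89.
— Period 1 —
Births: 10800 * 0.423 = 4568, 3400 * 0.294 = 1000 → 5568
Band 2: 6750 * 0.961 = 6487
Band 3: 10800 * 0.951 = 10271
Band 4: 3400 * 0.93 = 3162
Band 5: 9200 * 0.941 = 8657
Band 6: 2650 * 0.928 = 2459
Net migration: Band 1 − 300 → 5268; Band 2 + 320 → 6807; Band 3 + 190 → 10461; Band 4 + 210 → 3372; Band 5 + 210 → 8867; Band 6 − 260 → 2199
Giving 5268 / 6807 / 10461 / 3372 / 8867 / 2199.
— Period 2 —
Births: 6807 * 0.423 = 2879, 10461 * 0.294 = 3076 → 5955
Band 2: 5268 * 0.961 = 5063
Band 3: 6807 * 0.951 = 6473
Band 4: 10461 * 0.93 = 9729
Band 5: 3372 * 0.941 = 3173
Band 6: 8867 * 0.928 = 8229
Net migration: Band 1 − 300 → 5655; Band 2 + 320 → 5383; Band 3 + 190 → 6663; Band 4 + 210 → 9939; Band 5 + 210 → 3383; Band 6 − 260 → 7969
Giving 5655 / 5383 / 6663 / 9939 / 3383 / 7969.
— Period 3 —
Births: 5383 * 0.423 = 2277, 6663 * 0.294 = 1959 → 4236
Band 2: 5655 * 0.961 = 5434
Band 3: 5383 * 0.951 = 5119
Band 4: 6663 * 0.93 = 6197
Band 5: 9939 * 0.941 = 9353
Band 6: 3383 * 0.928 = 3139
Net migration: Band 1 − 300 → 3936; Band 2 + 320 → 5754; Band 3 + 190 → 5309; Band 4 + 210 → 6407; Band 5 + 210 → 9563; Band 6 − 260 → 2879
Giving 3936 / 5754 / 5309 / 6407 / 9563 / 2879.
Total after period 3: 3936 + 5754 + 5309 + 6407 + 9563 + 2879 = 33848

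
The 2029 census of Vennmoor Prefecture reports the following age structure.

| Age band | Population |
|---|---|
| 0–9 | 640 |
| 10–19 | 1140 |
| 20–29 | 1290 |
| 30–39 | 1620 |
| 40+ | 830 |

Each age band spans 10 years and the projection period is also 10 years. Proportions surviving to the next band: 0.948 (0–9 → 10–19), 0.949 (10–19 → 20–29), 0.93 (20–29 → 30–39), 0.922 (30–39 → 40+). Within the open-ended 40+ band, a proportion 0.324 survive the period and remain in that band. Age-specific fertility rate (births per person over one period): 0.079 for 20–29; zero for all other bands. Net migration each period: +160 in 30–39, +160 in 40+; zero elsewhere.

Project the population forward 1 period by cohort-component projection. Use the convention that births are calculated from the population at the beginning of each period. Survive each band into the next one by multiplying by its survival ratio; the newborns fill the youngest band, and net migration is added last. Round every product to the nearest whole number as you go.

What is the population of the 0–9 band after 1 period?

Call the bands 1 to 5, youngest first.
[period 1]
Births: 1290 * 0.079 = 102
Band 2: 640 * 0.948 = 607
Band 3: 1140 * 0.949 = 1082
Band 4: 1290 * 0.93 = 1200
Band 5: 1620 * 0.922 + 830 * 0.324 = 1494 + 269 = 1763
Net migration: Band 4 + 160 → 1360; Band 5 + 160 → 1923
Giving 102 / 607 / 1082 / 1360 / 1923.

102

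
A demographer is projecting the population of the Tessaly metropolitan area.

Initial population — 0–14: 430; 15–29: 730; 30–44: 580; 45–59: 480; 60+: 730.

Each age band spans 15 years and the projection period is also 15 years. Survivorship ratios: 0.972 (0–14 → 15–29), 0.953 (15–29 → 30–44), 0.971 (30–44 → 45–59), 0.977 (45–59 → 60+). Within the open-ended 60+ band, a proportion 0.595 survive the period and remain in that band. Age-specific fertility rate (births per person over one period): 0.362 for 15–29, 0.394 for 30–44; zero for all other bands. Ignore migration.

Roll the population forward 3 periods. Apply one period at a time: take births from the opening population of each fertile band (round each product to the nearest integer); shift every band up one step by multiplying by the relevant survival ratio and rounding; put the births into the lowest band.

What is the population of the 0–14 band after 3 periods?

Call the bands 1 to 5, youngest first.
— Period 1 —
Births: 730 × 0.362 = 264, 580 × 0.394 = 229 — total 493
Band 2: 430 × 0.972 = 418
Band 3: 730 × 0.953 = 696
Band 4: 580 × 0.971 = 563
Band 5: 480 × 0.977 + 730 × 0.595 = 469 + 434 = 903
Population now: 0–14=493, 15–29=418, 30–44=696, 45–59=563, 60+=903
— Period 2 —
Births: 418 × 0.362 = 151, 696 × 0.394 = 274 — total 425
Band 2: 493 × 0.972 = 479
Band 3: 418 × 0.953 = 398
Band 4: 696 × 0.971 = 676
Band 5: 563 × 0.977 + 903 × 0.595 = 550 + 537 = 1087
Population now: 0–14=425, 15–29=479, 30–44=398, 45–59=676, 60+=1087
— Period 3 —
Births: 479 × 0.362 = 173, 398 × 0.394 = 157 — total 330
Band 2: 425 × 0.972 = 413
Band 3: 479 × 0.953 = 456
Band 4: 398 × 0.971 = 386
Band 5: 676 × 0.977 + 1087 × 0.595 = 660 + 647 = 1307
Population now: 0–14=330, 15–29=413, 30–44=456, 45–59=386, 60+=1307

330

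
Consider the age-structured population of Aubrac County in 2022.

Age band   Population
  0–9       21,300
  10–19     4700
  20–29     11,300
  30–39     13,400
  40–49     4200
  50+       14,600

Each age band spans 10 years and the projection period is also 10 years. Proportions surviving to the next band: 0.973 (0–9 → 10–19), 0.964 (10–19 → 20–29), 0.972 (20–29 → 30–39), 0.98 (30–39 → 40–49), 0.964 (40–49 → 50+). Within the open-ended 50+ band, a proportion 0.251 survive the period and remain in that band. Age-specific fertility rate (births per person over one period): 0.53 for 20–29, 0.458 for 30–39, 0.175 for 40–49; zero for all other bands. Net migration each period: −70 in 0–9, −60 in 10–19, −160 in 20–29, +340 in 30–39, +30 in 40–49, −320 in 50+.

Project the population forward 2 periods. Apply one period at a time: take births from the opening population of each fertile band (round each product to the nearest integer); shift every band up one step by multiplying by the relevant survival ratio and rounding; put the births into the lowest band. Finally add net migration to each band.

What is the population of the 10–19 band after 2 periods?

Period 1:
Births: 11300 × 0.53 = 5989, 13400 × 0.458 = 6137, 4200 × 0.175 = 735 — total 12861
10–19: 21300 × 0.973 = 20725
20–29: 4700 × 0.964 = 4531
30–39: 11300 × 0.972 = 10984
40–49: 13400 × 0.98 = 13132
50+: 4200 × 0.964 + 14600 × 0.251 = 4049 + 3665 = 7714
Net migration: 0–9 − 70 → 12791; 10–19 − 60 → 20665; 20–29 − 160 → 4371; 30–39 + 340 → 11324; 40–49 + 30 → 13162; 50+ − 320 → 7394
Giving 12791 / 20665 / 4371 / 11324 / 13162 / 7394.
Period 2:
Births: 4371 × 0.53 = 2317, 11324 × 0.458 = 5186, 13162 × 0.175 = 2303 — total 9806
10–19: 12791 × 0.973 = 12446
20–29: 20665 × 0.964 = 19921
30–39: 4371 × 0.972 = 4249
40–49: 11324 × 0.98 = 11098
50+: 13162 × 0.964 + 7394 × 0.251 = 12688 + 1856 = 14544
Net migration: 0–9 − 70 → 9736; 10–19 − 60 → 12386; 20–29 − 160 → 19761; 30–39 + 340 → 4589; 40–49 + 30 → 11128; 50+ − 320 → 14224
Giving 9736 / 12386 / 19761 / 4589 / 11128 / 14224.

12386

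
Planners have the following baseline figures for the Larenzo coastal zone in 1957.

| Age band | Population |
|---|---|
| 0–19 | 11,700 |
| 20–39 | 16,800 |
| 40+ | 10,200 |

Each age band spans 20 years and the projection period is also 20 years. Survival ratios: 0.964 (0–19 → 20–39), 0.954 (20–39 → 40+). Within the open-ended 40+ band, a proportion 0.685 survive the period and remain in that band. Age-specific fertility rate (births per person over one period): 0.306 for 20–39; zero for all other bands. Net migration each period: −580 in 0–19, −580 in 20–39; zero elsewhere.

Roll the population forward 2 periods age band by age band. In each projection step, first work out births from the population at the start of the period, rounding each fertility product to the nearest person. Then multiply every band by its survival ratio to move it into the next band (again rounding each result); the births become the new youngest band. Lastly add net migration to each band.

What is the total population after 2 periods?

32483

(Groups numbered youngest = 1 to oldest = 3.)
Period 1.
Births: 16800 × 0.306 = 5141
Group 2: 11700 × 0.964 = 11279
Group 3: 16800 × 0.954 + 10200 × 0.685 = 16027 + 6987 = 23014
Net migration: Group 1 − 580 → 4561; Group 2 − 580 → 10699
Giving 4561 / 10699 / 23014.
Period 2.
Births: 10699 × 0.306 = 3274
Group 2: 4561 × 0.964 = 4397
Group 3: 10699 × 0.954 + 23014 × 0.685 = 10207 + 15765 = 25972
Net migration: Group 1 − 580 → 2694; Group 2 − 580 → 3817
Giving 2694 / 3817 / 25972.
Total after period 2: 2694 + 3817 + 25972 = 32483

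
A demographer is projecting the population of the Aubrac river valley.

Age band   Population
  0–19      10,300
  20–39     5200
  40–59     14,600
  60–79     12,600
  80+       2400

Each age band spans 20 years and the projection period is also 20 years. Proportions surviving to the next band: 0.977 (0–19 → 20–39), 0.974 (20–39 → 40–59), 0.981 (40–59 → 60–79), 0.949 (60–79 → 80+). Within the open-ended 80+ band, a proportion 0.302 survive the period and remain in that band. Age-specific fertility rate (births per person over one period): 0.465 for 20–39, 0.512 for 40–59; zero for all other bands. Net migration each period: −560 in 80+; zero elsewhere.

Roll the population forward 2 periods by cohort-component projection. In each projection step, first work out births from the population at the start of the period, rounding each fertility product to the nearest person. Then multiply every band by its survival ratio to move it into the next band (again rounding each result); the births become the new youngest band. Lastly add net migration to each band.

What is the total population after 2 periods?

48401

After projecting period 1:
Births: 5200 * 0.465 = 2418 ; 14600 * 0.512 = 7475 ⇒ total 9893
20–39: 10300 * 0.977 = 10063
40–59: 5200 * 0.974 = 5065
60–79: 14600 * 0.981 = 14323
80+: 12600 * 0.949 + 2400 * 0.302 = 11957 + 725 = 12682
Net migration: 80+ − 560 → 12122
→ [9893, 10063, 5065, 14323, 12122]
After projecting period 2:
Births: 10063 * 0.465 = 4679 ; 5065 * 0.512 = 2593 ⇒ total 7272
20–39: 9893 * 0.977 = 9665
40–59: 10063 * 0.974 = 9801
60–79: 5065 * 0.981 = 4969
80+: 14323 * 0.949 + 12122 * 0.302 = 13593 + 3661 = 17254
Net migration: 80+ − 560 → 16694
→ [7272, 9665, 9801, 4969, 16694]
Total after period 2: 7272 + 9665 + 9801 + 4969 + 16694 = 48401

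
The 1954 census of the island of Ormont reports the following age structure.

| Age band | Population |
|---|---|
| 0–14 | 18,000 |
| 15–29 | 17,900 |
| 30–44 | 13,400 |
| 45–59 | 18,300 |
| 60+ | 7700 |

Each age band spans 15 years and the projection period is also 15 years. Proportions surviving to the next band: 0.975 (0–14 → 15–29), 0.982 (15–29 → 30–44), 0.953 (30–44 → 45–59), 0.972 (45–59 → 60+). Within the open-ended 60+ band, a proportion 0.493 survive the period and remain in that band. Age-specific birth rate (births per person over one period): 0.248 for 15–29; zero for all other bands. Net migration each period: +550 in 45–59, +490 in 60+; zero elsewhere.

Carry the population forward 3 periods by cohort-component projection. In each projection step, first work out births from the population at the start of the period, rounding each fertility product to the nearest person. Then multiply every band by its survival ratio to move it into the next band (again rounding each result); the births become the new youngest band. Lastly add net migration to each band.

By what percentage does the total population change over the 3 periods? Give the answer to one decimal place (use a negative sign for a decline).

Period 1.
Births: 17900 × 0.248 = 4439
15–29: 18000 × 0.975 = 17550
30–44: 17900 × 0.982 = 17578
45–59: 13400 × 0.953 = 12770
60+: 18300 × 0.972 + 7700 × 0.493 = 17788 + 3796 = 21584
Net migration: 45–59 + 550 → 13320; 60+ + 490 → 22074
End of period: [4439, 17550, 17578, 13320, 22074]
Period 2.
Births: 17550 × 0.248 = 4352
15–29: 4439 × 0.975 = 4328
30–44: 17550 × 0.982 = 17234
45–59: 17578 × 0.953 = 16752
60+: 13320 × 0.972 + 22074 × 0.493 = 12947 + 10882 = 23829
Net migration: 45–59 + 550 → 17302; 60+ + 490 → 24319
End of period: [4352, 4328, 17234, 17302, 24319]
Period 3.
Births: 4328 × 0.248 = 1073
15–29: 4352 × 0.975 = 4243
30–44: 4328 × 0.982 = 4250
45–59: 17234 × 0.953 = 16424
60+: 17302 × 0.972 + 24319 × 0.493 = 16818 + 11989 = 28807
Net migration: 45–59 + 550 → 16974; 60+ + 490 → 29297
End of period: [1073, 4243, 4250, 16974, 29297]
Total: 75300 → 55837; change = -19463; percentage change = -25.8%

-25.8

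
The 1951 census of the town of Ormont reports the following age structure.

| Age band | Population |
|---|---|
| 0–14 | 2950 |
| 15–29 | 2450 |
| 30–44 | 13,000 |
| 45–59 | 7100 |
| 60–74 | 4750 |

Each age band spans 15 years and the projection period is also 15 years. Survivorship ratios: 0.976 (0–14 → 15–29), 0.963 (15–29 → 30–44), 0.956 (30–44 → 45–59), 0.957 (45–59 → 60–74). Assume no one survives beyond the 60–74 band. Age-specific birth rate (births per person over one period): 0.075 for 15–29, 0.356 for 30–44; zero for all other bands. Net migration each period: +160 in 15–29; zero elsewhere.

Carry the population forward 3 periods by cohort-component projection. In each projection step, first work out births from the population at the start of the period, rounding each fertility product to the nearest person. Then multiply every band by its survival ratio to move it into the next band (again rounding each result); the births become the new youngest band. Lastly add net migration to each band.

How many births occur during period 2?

Period 1:
Births: 2450 * 0.075 = 184 ; 13000 * 0.356 = 4628 ⇒ total 4812
15–29: 2950 * 0.976 = 2879
30–44: 2450 * 0.963 = 2359
45–59: 13000 * 0.956 = 12428
60–74: 7100 * 0.957 = 6795
Net migration: 15–29 + 160 → 3039
→ [4812, 3039, 2359, 12428, 6795]
Period 2:
Births: 3039 * 0.075 = 228 ; 2359 * 0.356 = 840 ⇒ total 1068
15–29: 4812 * 0.976 = 4697
30–44: 3039 * 0.963 = 2927
45–59: 2359 * 0.956 = 2255
60–74: 12428 * 0.957 = 11894
Net migration: 15–29 + 160 → 4857
→ [1068, 4857, 2927, 2255, 11894]

1068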